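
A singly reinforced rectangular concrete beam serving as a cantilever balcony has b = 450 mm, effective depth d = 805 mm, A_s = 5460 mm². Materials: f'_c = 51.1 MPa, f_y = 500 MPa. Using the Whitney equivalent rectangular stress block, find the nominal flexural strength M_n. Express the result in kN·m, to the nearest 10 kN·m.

T = A_s f_y = 5460 × 500 = 2730000 N = 2730 kN.
From C = T: a = T/(0.85 f'_c b) = 2730000/(0.85 × 51.1 × 450) = 139.67 mm.
M_n = T(d − a/2) = 2730 kN × (805 − 69.835) mm = 2007.00 kN·m.

M_n ≈ 2010 kN·m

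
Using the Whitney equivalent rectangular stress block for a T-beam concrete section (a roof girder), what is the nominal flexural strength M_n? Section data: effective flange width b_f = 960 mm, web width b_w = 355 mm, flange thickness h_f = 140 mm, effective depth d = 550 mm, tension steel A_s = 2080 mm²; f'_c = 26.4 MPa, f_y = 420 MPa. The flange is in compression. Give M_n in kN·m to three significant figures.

Tension: T = A_s f_y = 2080 × 420 = 873600 N.
Try a within the flange: a = T/(0.85 f'_c b_f) = 873600/(0.85 × 26.4 × 960) = 40.55 mm.
Since a = 40.55 ≤ h_f = 140 mm, the stress block lies entirely in the flange; analyse as a rectangular beam of width b_f.
M_n = T(d − a/2) = 873600 × (550 − 20.275) = 462.77 × 10⁶ N·mm.
M_n = 462.77 kN·m.

M_n ≈ 463 kN·m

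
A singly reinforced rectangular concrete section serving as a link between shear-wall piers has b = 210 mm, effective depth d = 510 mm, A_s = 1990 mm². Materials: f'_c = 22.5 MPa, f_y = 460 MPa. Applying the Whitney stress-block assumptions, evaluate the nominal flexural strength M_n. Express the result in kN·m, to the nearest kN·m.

M_n ≈ 363 kN·m

T = A_s f_y = 1990 × 460 = 915400 N = 915.4 kN.
From C = T: a = T/(0.85 f'_c b) = 915400/(0.85 × 22.5 × 210) = 227.92 mm.
M_n = T(d − a/2) = 915.4 kN × (510 − 113.96) mm = 362.54 kN·m.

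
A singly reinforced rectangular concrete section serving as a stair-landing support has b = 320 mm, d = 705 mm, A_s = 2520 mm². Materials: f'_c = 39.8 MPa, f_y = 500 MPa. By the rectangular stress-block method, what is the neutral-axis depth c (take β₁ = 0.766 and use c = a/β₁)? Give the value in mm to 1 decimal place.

c ≈ 151.9 mm

T = A_s f_y = 2520 × 500 = 1260000 N = 1260 kN.
Setting C = 0.85 f'_c a b equal to T: a = 1260000/(0.85 × 39.8 × 320) = 116.391 mm.
With β₁ = 0.766, c = a/β₁ = 116.391/0.766 = 151.9 mm.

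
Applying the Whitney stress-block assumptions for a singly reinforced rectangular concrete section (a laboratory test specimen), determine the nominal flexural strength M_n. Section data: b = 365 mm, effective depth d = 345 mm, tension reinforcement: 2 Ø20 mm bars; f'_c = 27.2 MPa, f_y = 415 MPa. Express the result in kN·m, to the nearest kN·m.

M_n ≈ 86 kN·m

A_s = 2 × 314 = 628 mm².
T = A_s f_y = 628 × 415 = 260620 N = 260.62 kN.
From C = T: a = T/(0.85 f'_c b) = 260620/(0.85 × 27.2 × 365) = 30.88 mm.
M_n = T(d − a/2) = 260.62 kN × (345 − 15.44) mm = 85.89 kN·m.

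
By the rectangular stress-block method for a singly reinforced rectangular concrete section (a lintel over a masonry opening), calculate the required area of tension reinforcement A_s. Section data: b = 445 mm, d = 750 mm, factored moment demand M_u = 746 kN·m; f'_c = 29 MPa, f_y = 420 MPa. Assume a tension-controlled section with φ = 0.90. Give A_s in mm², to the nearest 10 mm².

M_n = M_u/φ = 746/0.90 = 828.889 kN·m.
With M_n = 0.85 f'_c a b (d − a/2), solve the quadratic for a:
a = d − √(d² − 2M_n/(0.85 f'_c b)) = 750 − √(750² − 2 × 828.889×10⁶/(0.85 × 29 × 445)) = 108.62 mm.
A_s = 0.85 f'_c a b / f_y = 0.85 × 29 × 108.62 × 445 / 420 = 2836.9 mm².

A_s ≈ 2840 mm²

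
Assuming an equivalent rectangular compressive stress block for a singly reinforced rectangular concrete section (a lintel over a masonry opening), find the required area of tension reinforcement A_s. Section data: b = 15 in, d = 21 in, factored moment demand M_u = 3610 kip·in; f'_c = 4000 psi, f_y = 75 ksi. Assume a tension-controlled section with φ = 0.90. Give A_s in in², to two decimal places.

M_n = M_u/φ = 3610/0.90 = 4011.11 kip·in.
From M_n = 0.85 f'_c a b (d − a/2):
a = d − √(d² − 2M_n/(0.85 f'_c b)) = 21 − √(21² − 2 × 4011.11/(0.85 × 4 × 15)) = 4.157 in.
A_s = 0.85 f'_c a b / f_y = 0.85 × 4 × 4.157 × 15 / 75 = 2.827 in².

A_s ≈ 2.83 in²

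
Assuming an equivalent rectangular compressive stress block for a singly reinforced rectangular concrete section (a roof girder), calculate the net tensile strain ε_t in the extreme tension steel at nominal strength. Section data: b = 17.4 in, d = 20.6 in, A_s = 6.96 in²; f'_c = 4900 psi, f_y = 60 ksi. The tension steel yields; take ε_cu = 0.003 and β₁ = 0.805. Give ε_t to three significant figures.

a = A_s f_y/(0.85 f'_c b) = 5.762 in.
β₁ = 0.805, so c = a/β₁ = 5.762/0.805 = 7.158 in.
From the linear strain diagram with ε_cu = 0.003: ε_t = 0.003 (d − c)/c = 0.003 × (20.6 − 7.158)/7.158 = 0.00563.
Since ε_t ≥ 0.005, the section is tension-controlled.

ε_t ≈ 0.00563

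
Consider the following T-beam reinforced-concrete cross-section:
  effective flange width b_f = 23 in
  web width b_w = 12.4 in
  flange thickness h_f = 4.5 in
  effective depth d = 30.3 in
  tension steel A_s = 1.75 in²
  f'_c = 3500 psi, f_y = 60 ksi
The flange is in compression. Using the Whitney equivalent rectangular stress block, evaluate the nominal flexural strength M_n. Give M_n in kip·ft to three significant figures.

M_n ≈ 258 kip·ft

Tension: T = A_s f_y = 1.75 × 60 = 105 kips.
Try a within the flange: a = T/(0.85 f'_c b_f) = 105/(0.85 × 3.5 × 23) = 1.535 in.
Since a = 1.535 ≤ h_f = 4.5 in, the stress block lies entirely in the flange; analyse as a rectangular beam of width b_f.
M_n = T(d − a/2) = 105 × (30.3 − 0.7675) = 3100.9 kip·in.
M_n = 3100.9/12 = 258.41 kip·ft.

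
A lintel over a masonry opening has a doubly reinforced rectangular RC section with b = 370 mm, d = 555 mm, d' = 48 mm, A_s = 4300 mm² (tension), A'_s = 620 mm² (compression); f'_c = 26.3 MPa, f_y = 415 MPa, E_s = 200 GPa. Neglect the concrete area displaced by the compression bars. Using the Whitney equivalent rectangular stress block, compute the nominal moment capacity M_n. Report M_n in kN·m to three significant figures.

M_n ≈ 837 kN·m

Assume both tension and compression steel yield.
Net tension couple steel: A_s − A'_s = 3680 mm².
a = (A_s − A'_s) f_y / (0.85 f'_c b) = 1527200/(0.85 × 26.3 × 370) = 184.64 mm.
c = a/β₁ = 184.64/0.85 = 217.22 mm; ε'_s = 0.003(c − d')/c = 0.0023 ≥ f_y/E_s = 0.0021, so compression steel does yield.
M_n = (A_s − A'_s) f_y (d − a/2) + A'_s f_y (d − d') = [1527200 × (555 − 92.32) + 257300 × (555 − 48)] × 10⁻⁶ = 706.60 + 130.45 = 837.05 kN·m.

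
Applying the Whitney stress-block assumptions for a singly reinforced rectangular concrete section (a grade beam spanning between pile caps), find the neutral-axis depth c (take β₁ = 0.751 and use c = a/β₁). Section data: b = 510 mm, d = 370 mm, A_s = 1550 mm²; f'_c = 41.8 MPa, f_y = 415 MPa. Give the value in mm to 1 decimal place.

c ≈ 47.3 mm

T = A_s f_y = 1550 × 415 = 643250 N = 643.25 kN.
Setting C = 0.85 f'_c a b equal to T: a = 643250/(0.85 × 41.8 × 510) = 35.499 mm.
With β₁ = 0.751, c = a/β₁ = 35.499/0.751 = 47.3 mm.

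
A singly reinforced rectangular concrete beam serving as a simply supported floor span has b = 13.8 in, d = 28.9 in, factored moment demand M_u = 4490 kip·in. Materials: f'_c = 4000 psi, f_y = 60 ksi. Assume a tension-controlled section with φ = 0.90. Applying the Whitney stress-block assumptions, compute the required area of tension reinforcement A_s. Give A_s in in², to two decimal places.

A_s ≈ 3.09 in²

M_n = M_u/φ = 4490/0.90 = 4988.89 kip·in.
From M_n = 0.85 f'_c a b (d − a/2):
a = d − √(d² − 2M_n/(0.85 f'_c b)) = 28.9 − √(28.9² − 2 × 4988.89/(0.85 × 4 × 13.8)) = 3.949 in.
A_s = 0.85 f'_c a b / f_y = 0.85 × 4 × 3.949 × 13.8 / 60 = 3.088 in².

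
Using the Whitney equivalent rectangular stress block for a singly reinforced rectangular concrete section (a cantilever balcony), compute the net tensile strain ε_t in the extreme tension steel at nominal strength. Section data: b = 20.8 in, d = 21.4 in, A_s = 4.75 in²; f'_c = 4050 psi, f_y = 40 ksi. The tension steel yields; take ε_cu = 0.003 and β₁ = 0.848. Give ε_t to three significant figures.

a = A_s f_y/(0.85 f'_c b) = 2.653 in.
β₁ = 0.848, so c = a/β₁ = 2.653/0.848 = 3.129 in.
From the linear strain diagram with ε_cu = 0.003: ε_t = 0.003 (d − c)/c = 0.003 × (21.4 − 3.129)/3.129 = 0.0175.
Since ε_t ≥ 0.005, the section is tension-controlled.

ε_t ≈ 0.0175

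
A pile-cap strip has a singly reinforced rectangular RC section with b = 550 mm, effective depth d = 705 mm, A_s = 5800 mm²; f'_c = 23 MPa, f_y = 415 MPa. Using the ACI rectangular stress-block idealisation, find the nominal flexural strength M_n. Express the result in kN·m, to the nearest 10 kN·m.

M_n ≈ 1430 kN·m

T = A_s f_y = 5800 × 415 = 2407000 N = 2407 kN.
From C = T: a = T/(0.85 f'_c b) = 2407000/(0.85 × 23 × 550) = 223.85 mm.
M_n = T(d − a/2) = 2407 kN × (705 − 111.925) mm = 1427.53 kN·m.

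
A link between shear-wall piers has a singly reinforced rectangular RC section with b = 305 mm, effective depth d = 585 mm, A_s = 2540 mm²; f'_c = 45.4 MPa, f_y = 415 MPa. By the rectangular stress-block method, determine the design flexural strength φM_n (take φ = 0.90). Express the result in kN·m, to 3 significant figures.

T = A_s f_y = 2540 × 415 = 1054100 N = 1054.1 kN.
From C = T: a = T/(0.85 f'_c b) = 1054100/(0.85 × 45.4 × 305) = 89.56 mm.
M_n = T(d − a/2) = 1054.1 kN × (585 − 44.78) mm = 569.45 kN·m.
φM_n = 0.90 × 569.45 = 512.51 kN·m.

φM_n ≈ 513 kN·m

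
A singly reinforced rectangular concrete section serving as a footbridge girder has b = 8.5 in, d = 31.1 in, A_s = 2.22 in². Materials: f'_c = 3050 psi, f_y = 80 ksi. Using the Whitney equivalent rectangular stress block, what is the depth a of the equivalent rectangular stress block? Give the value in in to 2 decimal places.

T = A_s f_y = 2.22 × 80 = 177.6 kips.
a = T/(0.85 f'_c b) = 177.6/(0.85 × 3.05 × 8.5) = 8.06 in.

a ≈ 8.06 in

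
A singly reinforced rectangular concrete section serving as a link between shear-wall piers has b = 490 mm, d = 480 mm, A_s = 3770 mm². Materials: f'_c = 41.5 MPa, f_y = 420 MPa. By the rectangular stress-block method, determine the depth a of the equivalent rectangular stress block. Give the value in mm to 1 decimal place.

a ≈ 91.6 mm

T = A_s f_y = 3770 × 420 = 1583400 N = 1583.4 kN.
Setting C = 0.85 f'_c a b equal to T: a = 1583400/(0.85 × 41.5 × 490) = 91.6 mm.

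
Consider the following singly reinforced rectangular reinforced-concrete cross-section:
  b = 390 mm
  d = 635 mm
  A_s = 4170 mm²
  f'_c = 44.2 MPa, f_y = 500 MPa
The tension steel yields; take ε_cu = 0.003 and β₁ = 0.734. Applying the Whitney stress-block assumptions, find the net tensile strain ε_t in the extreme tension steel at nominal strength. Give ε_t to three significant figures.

a = A_s f_y/(0.85 f'_c b) = 142.30 mm.
β₁ = 0.734, so c = a/β₁ = 142.30/0.734 = 193.87 mm.
From the linear strain diagram with ε_cu = 0.003: ε_t = 0.003 (d − c)/c = 0.003 × (635 − 193.87)/193.87 = 0.00683.
Since ε_t ≥ 0.005, the section is tension-controlled.

ε_t ≈ 0.00683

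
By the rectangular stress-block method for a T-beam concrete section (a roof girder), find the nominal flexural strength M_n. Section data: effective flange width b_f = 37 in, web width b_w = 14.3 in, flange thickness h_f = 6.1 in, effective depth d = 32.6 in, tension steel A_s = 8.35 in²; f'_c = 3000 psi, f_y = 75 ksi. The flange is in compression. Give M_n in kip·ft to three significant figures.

Tension: T = A_s f_y = 8.35 × 75 = 626.25 kips.
Try a within the flange: a = T/(0.85 f'_c b_f) = 626.25/(0.85 × 3 × 37) = 6.638 in.
a = 6.638 > h_f = 6.1 in: the block extends into the web. Split into flange-overhang and web parts.
C_f = 0.85 f'_c (b_f − b_w) h_f = 0.85 × 3 × (37 − 14.3) × 6.1 = 353.1 kips.
Remaining web compression depth: a_w = (T − C_f)/(0.85 f'_c b_w) = (626.25 − 353.1)/(0.85 × 3 × 14.3) = 7.491 in.
M_n = C_f(d − h_f/2) + (T − C_f)(d − a_w/2) = 353.1 × (32.6 − 3.05) + 273.15 × (32.6 − 3.7455) = 10434.1 + 7881.6 = 18315.7 kip·in.
M_n = 18315.7/12 = 1526.31 kip·ft.

M_n ≈ 1530 kip·ft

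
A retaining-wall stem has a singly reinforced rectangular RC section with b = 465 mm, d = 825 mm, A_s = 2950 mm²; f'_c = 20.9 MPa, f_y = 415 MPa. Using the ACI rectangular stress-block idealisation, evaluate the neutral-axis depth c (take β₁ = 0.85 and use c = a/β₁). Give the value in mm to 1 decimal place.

c ≈ 174.4 mm

T = A_s f_y = 2950 × 415 = 1224250 N = 1224.25 kN.
Setting C = 0.85 f'_c a b equal to T: a = 1224250/(0.85 × 20.9 × 465) = 148.201 mm.
With β₁ = 0.85, c = a/β₁ = 148.201/0.85 = 174.4 mm.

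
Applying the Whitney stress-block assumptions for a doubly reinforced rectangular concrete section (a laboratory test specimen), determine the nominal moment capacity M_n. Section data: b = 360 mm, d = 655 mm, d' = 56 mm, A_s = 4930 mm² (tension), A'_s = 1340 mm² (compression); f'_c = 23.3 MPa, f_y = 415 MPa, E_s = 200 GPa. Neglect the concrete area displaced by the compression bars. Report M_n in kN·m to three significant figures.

Assume both tension and compression steel yield.
Net tension couple steel: A_s − A'_s = 3590 mm².
a = (A_s − A'_s) f_y / (0.85 f'_c b) = 1489850/(0.85 × 23.3 × 360) = 208.96 mm.
c = a/β₁ = 208.96/0.85 = 245.84 mm; ε'_s = 0.003(c − d')/c = 0.0023 ≥ f_y/E_s = 0.0021, so compression steel does yield.
M_n = (A_s − A'_s) f_y (d − a/2) + A'_s f_y (d − d') = [1489850 × (655 − 104.48) + 556100 × (655 − 56)] × 10⁻⁶ = 820.19 + 333.10 = 1153.29 kN·m.

M_n ≈ 1150 kN·m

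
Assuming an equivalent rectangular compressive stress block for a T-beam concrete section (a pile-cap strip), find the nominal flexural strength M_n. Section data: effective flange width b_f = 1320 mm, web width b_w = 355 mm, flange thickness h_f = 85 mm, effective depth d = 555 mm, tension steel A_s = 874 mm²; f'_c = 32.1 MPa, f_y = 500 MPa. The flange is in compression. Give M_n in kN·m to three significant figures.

Tension: T = A_s f_y = 874 × 500 = 437000 N.
Try a within the flange: a = T/(0.85 f'_c b_f) = 437000/(0.85 × 32.1 × 1320) = 12.13 mm.
Since a = 12.13 ≤ h_f = 85 mm, the stress block lies entirely in the flange; analyse as a rectangular beam of width b_f.
M_n = T(d − a/2) = 437000 × (555 − 6.065) = 239.88 × 10⁶ N·mm.
M_n = 239.88 kN·m.

M_n ≈ 240 kN·m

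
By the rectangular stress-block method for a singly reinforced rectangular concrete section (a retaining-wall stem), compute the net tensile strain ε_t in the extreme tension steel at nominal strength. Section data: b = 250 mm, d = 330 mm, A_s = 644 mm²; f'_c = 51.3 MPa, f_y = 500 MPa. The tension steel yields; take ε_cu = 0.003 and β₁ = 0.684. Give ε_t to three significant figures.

ε_t ≈ 0.0199

a = A_s f_y/(0.85 f'_c b) = 29.54 mm.
β₁ = 0.684, so c = a/β₁ = 29.54/0.684 = 43.19 mm.
From the linear strain diagram with ε_cu = 0.003: ε_t = 0.003 (d − c)/c = 0.003 × (330 − 43.19)/43.19 = 0.0199.
Since ε_t ≥ 0.005, the section is tension-controlled.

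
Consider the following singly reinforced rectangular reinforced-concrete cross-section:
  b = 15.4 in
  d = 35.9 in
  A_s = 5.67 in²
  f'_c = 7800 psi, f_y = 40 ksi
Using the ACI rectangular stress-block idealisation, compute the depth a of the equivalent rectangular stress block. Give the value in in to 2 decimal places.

a ≈ 2.22 in

T = A_s f_y = 5.67 × 40 = 226.8 kips.
a = T/(0.85 f'_c b) = 226.8/(0.85 × 7.8 × 15.4) = 2.22 in.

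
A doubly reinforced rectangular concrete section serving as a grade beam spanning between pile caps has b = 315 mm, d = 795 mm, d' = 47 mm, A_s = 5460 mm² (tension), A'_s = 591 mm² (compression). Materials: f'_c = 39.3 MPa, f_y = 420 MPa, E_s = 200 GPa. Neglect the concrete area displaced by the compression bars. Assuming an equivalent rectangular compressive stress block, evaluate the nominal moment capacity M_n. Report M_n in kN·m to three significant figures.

M_n ≈ 1610 kN·m

Assume both tension and compression steel yield.
Net tension couple steel: A_s − A'_s = 4869 mm².
a = (A_s − A'_s) f_y / (0.85 f'_c b) = 2044980/(0.85 × 39.3 × 315) = 194.34 mm.
c = a/β₁ = 194.34/0.769 = 252.72 mm; ε'_s = 0.003(c − d')/c = 0.0024 ≥ f_y/E_s = 0.0021, so compression steel does yield.
M_n = (A_s − A'_s) f_y (d − a/2) + A'_s f_y (d − d') = [2044980 × (795 − 97.17) + 248220 × (795 − 47)] × 10⁻⁶ = 1427.05 + 185.67 = 1612.72 kN·m.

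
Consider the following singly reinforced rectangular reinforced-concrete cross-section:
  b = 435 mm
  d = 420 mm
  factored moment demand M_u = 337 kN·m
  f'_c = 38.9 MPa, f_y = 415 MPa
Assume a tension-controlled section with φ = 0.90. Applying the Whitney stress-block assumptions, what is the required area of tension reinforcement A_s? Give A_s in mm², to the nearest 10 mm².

A_s ≈ 2340 mm²

M_n = M_u/φ = 337/0.90 = 374.444 kN·m.
With M_n = 0.85 f'_c a b (d − a/2), solve the quadratic for a:
a = d − √(d² − 2M_n/(0.85 f'_c b)) = 420 − √(420² − 2 × 374.444×10⁶/(0.85 × 38.9 × 435)) = 67.39 mm.
A_s = 0.85 f'_c a b / f_y = 0.85 × 38.9 × 67.39 × 435 / 415 = 2335.6 mm².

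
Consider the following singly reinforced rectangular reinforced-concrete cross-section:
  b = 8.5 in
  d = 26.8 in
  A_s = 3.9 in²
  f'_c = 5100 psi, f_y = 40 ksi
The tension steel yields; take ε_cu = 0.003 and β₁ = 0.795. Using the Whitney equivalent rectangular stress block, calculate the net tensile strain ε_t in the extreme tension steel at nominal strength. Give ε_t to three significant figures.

a = A_s f_y/(0.85 f'_c b) = 4.234 in.
β₁ = 0.795, so c = a/β₁ = 4.234/0.795 = 5.326 in.
From the linear strain diagram with ε_cu = 0.003: ε_t = 0.003 (d − c)/c = 0.003 × (26.8 − 5.326)/5.326 = 0.0121.
Since ε_t ≥ 0.005, the section is tension-controlled.

ε_t ≈ 0.0121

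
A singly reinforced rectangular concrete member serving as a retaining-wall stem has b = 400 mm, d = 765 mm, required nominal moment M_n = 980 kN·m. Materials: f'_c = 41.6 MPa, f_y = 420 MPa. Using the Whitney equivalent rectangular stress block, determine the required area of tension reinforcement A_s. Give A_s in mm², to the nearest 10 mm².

With M_n = 0.85 f'_c a b (d − a/2), solve the quadratic for a:
a = d − √(d² − 2M_n/(0.85 f'_c b)) = 765 − √(765² − 2 × 980×10⁶/(0.85 × 41.6 × 400)) = 96.68 mm.
A_s = 0.85 f'_c a b / f_y = 0.85 × 41.6 × 96.68 × 400 / 420 = 3255.8 mm².

A_s ≈ 3260 mm²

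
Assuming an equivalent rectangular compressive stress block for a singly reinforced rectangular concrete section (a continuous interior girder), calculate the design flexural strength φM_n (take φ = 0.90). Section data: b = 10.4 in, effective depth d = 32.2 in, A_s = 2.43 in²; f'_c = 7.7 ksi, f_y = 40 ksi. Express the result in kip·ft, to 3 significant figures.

T = A_s f_y = 2.43 × 40 = 97.2 kips.
a = T/(0.85 f'_c b) = 97.2/(0.85 × 7.7 × 10.4) = 1.428 in.
M_n = T(d − a/2) = 97.2 × (32.2 − 0.714) = 3060.4 kip·in = 3060.4/12 = 255.03 kip·ft.
φM_n = 0.90 × 255.03 = 229.53 kip·ft.

φM_n ≈ 230 kip·ft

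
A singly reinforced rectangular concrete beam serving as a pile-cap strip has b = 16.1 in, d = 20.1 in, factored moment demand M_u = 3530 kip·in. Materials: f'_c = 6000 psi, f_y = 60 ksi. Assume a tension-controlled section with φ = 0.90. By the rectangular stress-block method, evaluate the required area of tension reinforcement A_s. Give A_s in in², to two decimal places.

M_n = M_u/φ = 3530/0.90 = 3922.22 kip·in.
From M_n = 0.85 f'_c a b (d − a/2):
a = d − √(d² − 2M_n/(0.85 f'_c b)) = 20.1 − √(20.1² − 2 × 3922.22/(0.85 × 6 × 16.1)) = 2.537 in.
A_s = 0.85 f'_c a b / f_y = 0.85 × 6 × 2.537 × 16.1 / 60 = 3.472 in².

A_s ≈ 3.47 in²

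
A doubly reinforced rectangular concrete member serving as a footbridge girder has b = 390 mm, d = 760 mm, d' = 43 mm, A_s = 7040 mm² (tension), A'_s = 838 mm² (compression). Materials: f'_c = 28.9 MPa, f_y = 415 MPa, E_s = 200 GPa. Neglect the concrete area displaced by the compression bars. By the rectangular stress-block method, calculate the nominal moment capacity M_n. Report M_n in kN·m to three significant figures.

M_n ≈ 1860 kN·m

Assume both tension and compression steel yield.
Net tension couple steel: A_s − A'_s = 6202 mm².
a = (A_s − A'_s) f_y / (0.85 f'_c b) = 2573830/(0.85 × 28.9 × 390) = 268.66 mm.
c = a/β₁ = 268.66/0.844 = 318.32 mm; ε'_s = 0.003(c − d')/c = 0.0026 ≥ f_y/E_s = 0.0021, so compression steel does yield.
M_n = (A_s − A'_s) f_y (d − a/2) + A'_s f_y (d − d') = [2573830 × (760 − 134.33) + 347770 × (760 − 43)] × 10⁻⁶ = 1610.37 + 249.35 = 1859.72 kN·m.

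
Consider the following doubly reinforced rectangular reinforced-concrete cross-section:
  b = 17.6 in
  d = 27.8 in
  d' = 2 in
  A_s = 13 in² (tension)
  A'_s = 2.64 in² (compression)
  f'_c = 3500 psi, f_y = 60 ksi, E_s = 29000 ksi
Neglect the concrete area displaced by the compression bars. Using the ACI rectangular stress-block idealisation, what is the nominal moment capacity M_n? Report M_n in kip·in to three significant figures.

Assume both steels yield.
a = (A_s − A'_s) f_y/(0.85 f'_c b) = (13 − 2.64) × 60/(0.85 × 3.5 × 17.6) = 11.872 in.
c = a/β₁ = 11.872/0.85 = 13.967 in; ε'_s = 0.003(c − d')/c = 0.0026 ≥ ε_y = 0.0021, so the compression steel yields.
M_n = (A_s − A'_s) f_y (d − a/2) + A'_s f_y (d − d') = 621.6 × (27.8 − 5.936) + 158.4 × (27.8 − 2) = 13590.7 + 4086.7 = 17677.4 kip·in.

M_n ≈ 17700 kip·in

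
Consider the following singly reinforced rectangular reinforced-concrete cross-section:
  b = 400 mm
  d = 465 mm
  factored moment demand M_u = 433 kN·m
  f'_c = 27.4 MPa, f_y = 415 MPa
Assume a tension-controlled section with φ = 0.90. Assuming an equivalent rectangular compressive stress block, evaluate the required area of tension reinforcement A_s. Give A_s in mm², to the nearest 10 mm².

A_s ≈ 2890 mm²

M_n = M_u/φ = 433/0.90 = 481.111 kN·m.
With M_n = 0.85 f'_c a b (d − a/2), solve the quadratic for a:
a = d − √(d² − 2M_n/(0.85 f'_c b)) = 465 − √(465² − 2 × 481.111×10⁶/(0.85 × 27.4 × 400)) = 128.94 mm.
A_s = 0.85 f'_c a b / f_y = 0.85 × 27.4 × 128.94 × 400 / 415 = 2894.5 mm².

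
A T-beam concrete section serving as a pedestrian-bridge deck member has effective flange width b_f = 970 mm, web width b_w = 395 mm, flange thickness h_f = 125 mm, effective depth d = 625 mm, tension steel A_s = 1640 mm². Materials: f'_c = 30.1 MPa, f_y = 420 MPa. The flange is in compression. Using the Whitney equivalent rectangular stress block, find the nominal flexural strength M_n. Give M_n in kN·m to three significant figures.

Tension: T = A_s f_y = 1640 × 420 = 688800 N.
Try a within the flange: a = T/(0.85 f'_c b_f) = 688800/(0.85 × 30.1 × 970) = 27.75 mm.
Since a = 27.75 ≤ h_f = 125 mm, the stress block lies entirely in the flange; analyse as a rectangular beam of width b_f.
M_n = T(d − a/2) = 688800 × (625 − 13.875) = 420.94 × 10⁶ N·mm.
M_n = 420.94 kN·m.

M_n ≈ 421 kN·m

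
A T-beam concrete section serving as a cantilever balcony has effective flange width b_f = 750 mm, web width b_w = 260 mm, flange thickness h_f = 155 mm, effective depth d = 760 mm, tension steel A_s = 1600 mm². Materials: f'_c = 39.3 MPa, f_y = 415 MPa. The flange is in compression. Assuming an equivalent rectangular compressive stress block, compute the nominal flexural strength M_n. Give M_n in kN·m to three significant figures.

Tension: T = A_s f_y = 1600 × 415 = 664000 N.
Try a within the flange: a = T/(0.85 f'_c b_f) = 664000/(0.85 × 39.3 × 750) = 26.50 mm.
Since a = 26.50 ≤ h_f = 155 mm, the stress block lies entirely in the flange; analyse as a rectangular beam of width b_f.
M_n = T(d − a/2) = 664000 × (760 − 13.25) = 495.84 × 10⁶ N·mm.
M_n = 495.84 kN·m.

M_n ≈ 496 kN·m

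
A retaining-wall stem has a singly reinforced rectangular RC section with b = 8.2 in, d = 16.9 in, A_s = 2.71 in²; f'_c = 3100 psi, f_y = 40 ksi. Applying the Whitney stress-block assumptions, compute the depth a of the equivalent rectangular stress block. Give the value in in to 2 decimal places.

a ≈ 5.02 in

T = A_s f_y = 2.71 × 40 = 108.4 kips.
a = T/(0.85 f'_c b) = 108.4/(0.85 × 3.1 × 8.2) = 5.02 in.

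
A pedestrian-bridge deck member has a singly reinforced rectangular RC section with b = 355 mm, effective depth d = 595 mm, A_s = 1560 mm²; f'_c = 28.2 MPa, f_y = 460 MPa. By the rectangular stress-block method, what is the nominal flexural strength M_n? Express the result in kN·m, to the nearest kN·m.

T = A_s f_y = 1560 × 460 = 717600 N = 717.6 kN.
From C = T: a = T/(0.85 f'_c b) = 717600/(0.85 × 28.2 × 355) = 84.33 mm.
M_n = T(d − a/2) = 717.6 kN × (595 − 42.165) mm = 396.71 kN·m.

M_n ≈ 397 kN·m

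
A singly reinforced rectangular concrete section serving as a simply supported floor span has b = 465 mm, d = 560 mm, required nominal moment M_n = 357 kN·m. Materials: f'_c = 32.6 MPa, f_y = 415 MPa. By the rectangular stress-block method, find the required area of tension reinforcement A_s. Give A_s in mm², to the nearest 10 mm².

A_s ≈ 1610 mm²

With M_n = 0.85 f'_c a b (d − a/2), solve the quadratic for a:
a = d − √(d² − 2M_n/(0.85 f'_c b)) = 560 − √(560² − 2 × 357×10⁶/(0.85 × 32.6 × 465)) = 51.88 mm.
A_s = 0.85 f'_c a b / f_y = 0.85 × 32.6 × 51.88 × 465 / 415 = 1610.8 mm².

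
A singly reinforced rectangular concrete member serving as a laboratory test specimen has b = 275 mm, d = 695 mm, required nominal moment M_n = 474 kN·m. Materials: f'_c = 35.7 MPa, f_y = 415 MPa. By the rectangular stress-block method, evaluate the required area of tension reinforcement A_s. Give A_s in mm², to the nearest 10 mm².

With M_n = 0.85 f'_c a b (d − a/2), solve the quadratic for a:
a = d − √(d² − 2M_n/(0.85 f'_c b)) = 695 − √(695² − 2 × 474×10⁶/(0.85 × 35.7 × 275)) = 87.20 mm.
A_s = 0.85 f'_c a b / f_y = 0.85 × 35.7 × 87.20 × 275 / 415 = 1753.4 mm².

A_s ≈ 1750 mm²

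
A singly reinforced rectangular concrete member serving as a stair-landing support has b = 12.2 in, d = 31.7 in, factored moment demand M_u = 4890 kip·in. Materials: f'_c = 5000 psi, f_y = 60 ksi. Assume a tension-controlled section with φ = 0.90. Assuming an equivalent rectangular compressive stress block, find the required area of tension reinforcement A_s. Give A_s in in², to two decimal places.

A_s ≈ 3.02 in²

M_n = M_u/φ = 4890/0.90 = 5433.33 kip·in.
From M_n = 0.85 f'_c a b (d − a/2):
a = d − √(d² − 2M_n/(0.85 f'_c b)) = 31.7 − √(31.7² − 2 × 5433.33/(0.85 × 5 × 12.2)) = 3.499 in.
A_s = 0.85 f'_c a b / f_y = 0.85 × 5 × 3.499 × 12.2 / 60 = 3.024 in².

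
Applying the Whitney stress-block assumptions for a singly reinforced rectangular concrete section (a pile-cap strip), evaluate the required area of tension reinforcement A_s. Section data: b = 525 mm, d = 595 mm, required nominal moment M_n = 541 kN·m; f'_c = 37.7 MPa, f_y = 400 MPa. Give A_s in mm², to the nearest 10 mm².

A_s ≈ 2390 mm²

With M_n = 0.85 f'_c a b (d − a/2), solve the quadratic for a:
a = d − √(d² − 2M_n/(0.85 f'_c b)) = 595 − √(595² − 2 × 541×10⁶/(0.85 × 37.7 × 525)) = 56.75 mm.
A_s = 0.85 f'_c a b / f_y = 0.85 × 37.7 × 56.75 × 525 / 400 = 2386.9 mm².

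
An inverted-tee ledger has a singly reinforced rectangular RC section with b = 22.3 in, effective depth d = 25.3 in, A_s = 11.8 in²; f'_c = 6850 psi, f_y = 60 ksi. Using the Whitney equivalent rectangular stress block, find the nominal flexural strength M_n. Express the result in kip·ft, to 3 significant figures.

M_n ≈ 1330 kip·ft

T = A_s f_y = 11.8 × 60 = 708 kips.
a = T/(0.85 f'_c b) = 708/(0.85 × 6.85 × 22.3) = 5.453 in.
M_n = T(d − a/2) = 708 × (25.3 − 2.7265) = 15982.0 kip·in = 15982.0/12 = 1331.83 kip·ft.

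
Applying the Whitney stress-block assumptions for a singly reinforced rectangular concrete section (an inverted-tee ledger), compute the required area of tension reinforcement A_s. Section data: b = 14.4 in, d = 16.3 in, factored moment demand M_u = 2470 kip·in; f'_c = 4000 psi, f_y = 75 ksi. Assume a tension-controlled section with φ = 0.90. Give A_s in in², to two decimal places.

M_n = M_u/φ = 2470/0.90 = 2744.44 kip·in.
From M_n = 0.85 f'_c a b (d − a/2):
a = d − √(d² − 2M_n/(0.85 f'_c b)) = 16.3 − √(16.3² − 2 × 2744.44/(0.85 × 4 × 14.4)) = 3.907 in.
A_s = 0.85 f'_c a b / f_y = 0.85 × 4 × 3.907 × 14.4 / 75 = 2.550 in².

A_s ≈ 2.55 in²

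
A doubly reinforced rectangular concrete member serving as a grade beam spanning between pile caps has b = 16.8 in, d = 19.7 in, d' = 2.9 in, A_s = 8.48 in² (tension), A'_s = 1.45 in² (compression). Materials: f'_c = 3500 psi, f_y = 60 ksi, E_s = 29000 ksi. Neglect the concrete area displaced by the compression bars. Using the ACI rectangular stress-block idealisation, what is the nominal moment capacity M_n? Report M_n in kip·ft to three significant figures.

M_n ≈ 666 kip·ft

Assume both steels yield.
a = (A_s − A'_s) f_y/(0.85 f'_c b) = (8.48 − 1.45) × 60/(0.85 × 3.5 × 16.8) = 8.439 in.
c = a/β₁ = 8.439/0.85 = 9.928 in; ε'_s = 0.003(c − d')/c = 0.0021 ≥ ε_y = 0.0021, so the compression steel yields.
M_n = (A_s − A'_s) f_y (d − a/2) + A'_s f_y (d − d') = 421.8 × (19.7 − 4.2195) + 87 × (19.7 − 2.9) = 6529.7 + 1461.6 = 7991.3 kip·in = 7991.3/12 = 665.94 kip·ft.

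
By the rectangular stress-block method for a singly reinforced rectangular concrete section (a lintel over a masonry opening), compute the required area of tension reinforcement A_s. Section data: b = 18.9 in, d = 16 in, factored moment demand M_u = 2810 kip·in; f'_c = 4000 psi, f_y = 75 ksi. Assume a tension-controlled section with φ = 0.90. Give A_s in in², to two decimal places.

M_n = M_u/φ = 2810/0.90 = 3122.22 kip·in.
From M_n = 0.85 f'_c a b (d − a/2):
a = d − √(d² − 2M_n/(0.85 f'_c b)) = 16 − √(16² − 2 × 3122.22/(0.85 × 4 × 18.9)) = 3.397 in.
A_s = 0.85 f'_c a b / f_y = 0.85 × 4 × 3.397 × 18.9 / 75 = 2.911 in².

A_s ≈ 2.91 in²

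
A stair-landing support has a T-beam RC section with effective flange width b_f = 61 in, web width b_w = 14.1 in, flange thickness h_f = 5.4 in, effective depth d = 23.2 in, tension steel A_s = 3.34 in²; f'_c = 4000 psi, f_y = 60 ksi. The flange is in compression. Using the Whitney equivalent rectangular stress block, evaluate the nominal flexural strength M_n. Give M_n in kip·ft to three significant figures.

M_n ≈ 379 kip·ft

Tension: T = A_s f_y = 3.34 × 60 = 200.4 kips.
Try a within the flange: a = T/(0.85 f'_c b_f) = 200.4/(0.85 × 4 × 61) = 0.966 in.
Since a = 0.966 ≤ h_f = 5.4 in, the stress block lies entirely in the flange; analyse as a rectangular beam of width b_f.
M_n = T(d − a/2) = 200.4 × (23.2 − 0.483) = 4552.5 kip·in.
M_n = 4552.5/12 = 379.38 kip·ft.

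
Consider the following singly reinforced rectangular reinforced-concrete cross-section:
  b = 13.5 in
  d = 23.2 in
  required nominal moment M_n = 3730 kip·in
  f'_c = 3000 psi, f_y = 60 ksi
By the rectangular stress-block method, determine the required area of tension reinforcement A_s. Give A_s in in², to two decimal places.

From M_n = 0.85 f'_c a b (d − a/2):
a = d − √(d² − 2M_n/(0.85 f'_c b)) = 23.2 − √(23.2² − 2 × 3730/(0.85 × 3 × 13.5)) = 5.269 in.
A_s = 0.85 f'_c a b / f_y = 0.85 × 3 × 5.269 × 13.5 / 60 = 3.023 in².

A_s ≈ 3.02 in²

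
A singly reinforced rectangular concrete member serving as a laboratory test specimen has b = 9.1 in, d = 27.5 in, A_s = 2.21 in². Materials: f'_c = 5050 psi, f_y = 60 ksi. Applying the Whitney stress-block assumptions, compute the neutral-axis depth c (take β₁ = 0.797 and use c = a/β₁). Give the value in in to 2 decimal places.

c ≈ 4.26 in

T = A_s f_y = 2.21 × 60 = 132.6 kips.
a = T/(0.85 f'_c b) = 132.6/(0.85 × 5.05 × 9.1) = 3.3946 in.
With β₁ = 0.797, c = a/β₁ = 3.3946/0.797 = 4.26 in.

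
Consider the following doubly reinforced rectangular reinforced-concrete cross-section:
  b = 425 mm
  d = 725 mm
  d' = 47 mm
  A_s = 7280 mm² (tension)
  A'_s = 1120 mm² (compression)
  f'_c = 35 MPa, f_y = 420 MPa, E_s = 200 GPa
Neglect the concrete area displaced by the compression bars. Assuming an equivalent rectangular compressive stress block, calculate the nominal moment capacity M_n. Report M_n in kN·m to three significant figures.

M_n ≈ 1930 kN·m

Assume both tension and compression steel yield.
Net tension couple steel: A_s − A'_s = 6160 mm².
a = (A_s − A'_s) f_y / (0.85 f'_c b) = 2587200/(0.85 × 35 × 425) = 204.62 mm.
c = a/β₁ = 204.62/0.8 = 255.78 mm; ε'_s = 0.003(c − d')/c = 0.0024 ≥ f_y/E_s = 0.0021, so compression steel does yield.
M_n = (A_s − A'_s) f_y (d − a/2) + A'_s f_y (d − d') = [2587200 × (725 − 102.31) + 470400 × (725 − 47)] × 10⁻⁶ = 1611.02 + 318.93 = 1929.95 kN·m.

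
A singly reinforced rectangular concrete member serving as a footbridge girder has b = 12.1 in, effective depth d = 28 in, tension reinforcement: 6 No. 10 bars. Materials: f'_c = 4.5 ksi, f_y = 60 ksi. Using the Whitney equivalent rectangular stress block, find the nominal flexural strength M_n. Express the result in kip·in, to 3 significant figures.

A_s = 6 × 1.27 = 7.62 in².
T = A_s f_y = 7.62 × 60 = 457.2 kips.
a = T/(0.85 f'_c b) = 457.2/(0.85 × 4.5 × 12.1) = 9.878 in.
M_n = T(d − a/2) = 457.2 × (28 − 4.939) = 10543.5 kip·in.

M_n ≈ 10500 kip·in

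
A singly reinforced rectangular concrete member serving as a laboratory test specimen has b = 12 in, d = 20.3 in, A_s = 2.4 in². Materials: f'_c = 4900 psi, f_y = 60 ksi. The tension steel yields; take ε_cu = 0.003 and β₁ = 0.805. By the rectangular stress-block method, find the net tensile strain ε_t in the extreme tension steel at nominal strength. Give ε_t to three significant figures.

a = A_s f_y/(0.85 f'_c b) = 2.881 in.
β₁ = 0.805, so c = a/β₁ = 2.881/0.805 = 3.579 in.
From the linear strain diagram with ε_cu = 0.003: ε_t = 0.003 (d − c)/c = 0.003 × (20.3 − 3.579)/3.579 = 0.0140.
Since ε_t ≥ 0.005, the section is tension-controlled.

ε_t ≈ 0.0140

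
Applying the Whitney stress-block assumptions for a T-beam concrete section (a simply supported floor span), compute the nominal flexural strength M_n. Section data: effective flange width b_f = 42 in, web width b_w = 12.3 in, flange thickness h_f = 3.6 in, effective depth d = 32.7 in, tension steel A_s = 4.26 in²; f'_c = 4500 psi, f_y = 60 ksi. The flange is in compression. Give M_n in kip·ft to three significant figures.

M_n ≈ 680 kip·ft

Tension: T = A_s f_y = 4.26 × 60 = 255.6 kips.
Try a within the flange: a = T/(0.85 f'_c b_f) = 255.6/(0.85 × 4.5 × 42) = 1.591 in.
Since a = 1.591 ≤ h_f = 3.6 in, the stress block lies entirely in the flange; analyse as a rectangular beam of width b_f.
M_n = T(d − a/2) = 255.6 × (32.7 − 0.7955) = 8154.8 kip·in.
M_n = 8154.8/12 = 679.57 kip·ft.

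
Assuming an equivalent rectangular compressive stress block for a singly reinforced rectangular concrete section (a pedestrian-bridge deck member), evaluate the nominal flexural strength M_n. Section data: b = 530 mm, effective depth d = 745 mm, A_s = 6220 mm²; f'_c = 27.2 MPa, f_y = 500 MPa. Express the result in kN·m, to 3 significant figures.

T = A_s f_y = 6220 × 500 = 3110000 N = 3110 kN.
From C = T: a = T/(0.85 f'_c b) = 3110000/(0.85 × 27.2 × 530) = 253.80 mm.
M_n = T(d − a/2) = 3110 kN × (745 − 126.9) mm = 1922.29 kN·m.

M_n ≈ 1920 kN·m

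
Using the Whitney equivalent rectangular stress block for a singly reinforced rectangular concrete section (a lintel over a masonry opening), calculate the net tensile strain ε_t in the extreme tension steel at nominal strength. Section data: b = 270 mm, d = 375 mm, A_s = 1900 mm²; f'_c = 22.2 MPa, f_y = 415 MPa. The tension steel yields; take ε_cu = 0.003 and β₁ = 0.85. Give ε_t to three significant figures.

ε_t ≈ 0.00318

a = A_s f_y/(0.85 f'_c b) = 154.76 mm.
β₁ = 0.85, so c = a/β₁ = 154.76/0.85 = 182.07 mm.
From the linear strain diagram with ε_cu = 0.003: ε_t = 0.003 (d − c)/c = 0.003 × (375 − 182.07)/182.07 = 0.00318.
ε_t < 0.004 — the section is over-reinforced for flexure under ACI limits.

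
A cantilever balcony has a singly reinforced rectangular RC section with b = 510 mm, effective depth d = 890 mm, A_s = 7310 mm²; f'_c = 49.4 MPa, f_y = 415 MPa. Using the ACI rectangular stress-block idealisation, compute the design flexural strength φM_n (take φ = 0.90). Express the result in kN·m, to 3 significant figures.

φM_n ≈ 2240 kN·m

T = A_s f_y = 7310 × 415 = 3033650 N = 3033.65 kN.
From C = T: a = T/(0.85 f'_c b) = 3033650/(0.85 × 49.4 × 510) = 141.66 mm.
M_n = T(d − a/2) = 3033.65 kN × (890 − 70.83) mm = 2485.08 kN·m.
φM_n = 0.90 × 2485.08 = 2236.57 kN·m.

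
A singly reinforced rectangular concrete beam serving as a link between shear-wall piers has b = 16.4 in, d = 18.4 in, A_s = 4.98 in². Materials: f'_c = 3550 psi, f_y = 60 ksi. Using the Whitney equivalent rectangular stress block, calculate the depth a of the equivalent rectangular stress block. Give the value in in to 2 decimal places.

T = A_s f_y = 4.98 × 60 = 298.8 kips.
a = T/(0.85 f'_c b) = 298.8/(0.85 × 3.55 × 16.4) = 6.04 in.

a ≈ 6.04 in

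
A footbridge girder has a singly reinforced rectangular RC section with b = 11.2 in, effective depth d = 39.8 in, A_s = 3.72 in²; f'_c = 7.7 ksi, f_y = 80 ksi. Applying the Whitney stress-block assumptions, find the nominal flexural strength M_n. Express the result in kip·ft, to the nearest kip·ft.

M_n ≈ 937 kip·ft

T = A_s f_y = 3.72 × 80 = 297.6 kips.
a = T/(0.85 f'_c b) = 297.6/(0.85 × 7.7 × 11.2) = 4.060 in.
M_n = T(d − a/2) = 297.6 × (39.8 − 2.03) = 11240.4 kip·in = 11240.4/12 = 936.70 kip·ft.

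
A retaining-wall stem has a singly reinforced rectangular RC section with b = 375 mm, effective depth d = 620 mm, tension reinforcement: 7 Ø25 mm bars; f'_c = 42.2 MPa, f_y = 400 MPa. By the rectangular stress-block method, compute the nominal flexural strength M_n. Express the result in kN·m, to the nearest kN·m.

A_s = 7 × 491 = 3437 mm².
T = A_s f_y = 3437 × 400 = 1374800 N = 1374.8 kN.
From C = T: a = T/(0.85 f'_c b) = 1374800/(0.85 × 42.2 × 375) = 102.21 mm.
M_n = T(d − a/2) = 1374.8 kN × (620 − 51.105) mm = 782.12 kN·m.

M_n ≈ 782 kN·m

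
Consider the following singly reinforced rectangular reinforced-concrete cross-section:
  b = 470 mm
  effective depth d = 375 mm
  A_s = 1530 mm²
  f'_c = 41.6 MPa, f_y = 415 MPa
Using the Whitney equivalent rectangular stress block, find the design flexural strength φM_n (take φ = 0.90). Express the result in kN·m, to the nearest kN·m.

φM_n ≈ 203 kN·m

T = A_s f_y = 1530 × 415 = 634950 N = 634.95 kN.
From C = T: a = T/(0.85 f'_c b) = 634950/(0.85 × 41.6 × 470) = 38.21 mm.
M_n = T(d − a/2) = 634.95 kN × (375 − 19.105) mm = 225.98 kN·m.
φM_n = 0.90 × 225.98 = 203.38 kN·m.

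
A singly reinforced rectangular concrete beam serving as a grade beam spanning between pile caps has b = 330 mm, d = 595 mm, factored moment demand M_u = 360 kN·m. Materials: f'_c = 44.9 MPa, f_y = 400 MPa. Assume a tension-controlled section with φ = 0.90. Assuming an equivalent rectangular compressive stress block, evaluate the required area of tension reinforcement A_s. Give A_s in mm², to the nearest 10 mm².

A_s ≈ 1760 mm²

M_n = M_u/φ = 360/0.90 = 400 kN·m.
With M_n = 0.85 f'_c a b (d − a/2), solve the quadratic for a:
a = d − √(d² − 2M_n/(0.85 f'_c b)) = 595 − √(595² − 2 × 400×10⁶/(0.85 × 44.9 × 330)) = 56.01 mm.
A_s = 0.85 f'_c a b / f_y = 0.85 × 44.9 × 56.01 × 330 / 400 = 1763.5 mm².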